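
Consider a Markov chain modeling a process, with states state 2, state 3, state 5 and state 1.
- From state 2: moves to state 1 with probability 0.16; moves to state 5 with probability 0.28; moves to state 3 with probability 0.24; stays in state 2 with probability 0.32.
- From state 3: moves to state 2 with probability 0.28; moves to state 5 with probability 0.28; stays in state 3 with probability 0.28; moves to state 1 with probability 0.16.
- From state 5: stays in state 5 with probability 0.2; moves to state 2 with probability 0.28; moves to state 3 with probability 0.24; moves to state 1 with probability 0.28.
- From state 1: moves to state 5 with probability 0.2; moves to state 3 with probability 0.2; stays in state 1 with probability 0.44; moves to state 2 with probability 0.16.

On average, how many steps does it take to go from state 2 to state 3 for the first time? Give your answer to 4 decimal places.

Let t(s) be the expected number of steps to first reach state 3 from state s, with t(state 3) = 0. Conditioning on the first step:
t(state 2) = 1 + 0.32·t(state 2) + 0.28·t(state 5) + 0.16·t(state 1)
t(state 5) = 1 + 0.28·t(state 2) + 0.2·t(state 5) + 0.28·t(state 1)
t(state 1) = 1 + 0.16·t(state 2) + 0.2·t(state 5) + 0.44·t(state 1)
Solving: t(state 2) = 4.3571, t(state 5) = 4.3836, t(state 1) = 4.5962.
Expected steps from state 2 to state 3: 4.3571.

4.3571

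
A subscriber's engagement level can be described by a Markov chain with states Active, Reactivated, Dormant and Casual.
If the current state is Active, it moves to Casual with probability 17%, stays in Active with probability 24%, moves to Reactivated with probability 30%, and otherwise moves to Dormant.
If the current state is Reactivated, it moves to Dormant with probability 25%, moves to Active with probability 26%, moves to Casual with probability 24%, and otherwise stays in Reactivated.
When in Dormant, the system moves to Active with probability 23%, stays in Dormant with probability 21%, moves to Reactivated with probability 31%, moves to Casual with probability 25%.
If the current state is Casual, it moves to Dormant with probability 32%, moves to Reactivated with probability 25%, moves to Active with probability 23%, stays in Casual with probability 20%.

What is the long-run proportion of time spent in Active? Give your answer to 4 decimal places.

0.2407

Let the stationary distribution be π with π = πP and π_1 + π_2 + π_3 + π_4 = 1.
π_1 = 0.24·π_1 + 0.26·π_2 + 0.23·π_3 + 0.23·π_4
π_2 = 0.3·π_1 + 0.25·π_2 + 0.31·π_3 + 0.25·π_4
π_3 = 0.29·π_1 + 0.25·π_2 + 0.21·π_3 + 0.32·π_4
Solving with the normalization constraint gives π = (0.2407, 0.2779, 0.2643, 0.2171).
So the stationary probability of Active is 0.2407.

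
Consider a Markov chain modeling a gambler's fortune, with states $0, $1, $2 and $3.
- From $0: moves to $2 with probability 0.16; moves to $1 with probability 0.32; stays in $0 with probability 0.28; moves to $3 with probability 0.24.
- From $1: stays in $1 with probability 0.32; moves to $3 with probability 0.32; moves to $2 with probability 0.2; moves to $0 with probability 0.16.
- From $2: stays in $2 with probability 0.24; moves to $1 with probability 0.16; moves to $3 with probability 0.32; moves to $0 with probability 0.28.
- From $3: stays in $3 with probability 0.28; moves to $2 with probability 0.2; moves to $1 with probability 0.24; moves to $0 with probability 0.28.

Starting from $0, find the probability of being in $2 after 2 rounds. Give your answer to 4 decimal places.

Propagate the distribution vector 2 rounds from $0.
After 0 rounds: (1.0000, 0.0000, 0.0000, 0.0000)
After 1 round: (0.2800, 0.3200, 0.1600, 0.2400)
After 2 rounds: (0.2416, 0.2752, 0.1952, 0.2880)
P(in $2 after 2 rounds) = 0.1952

0.1952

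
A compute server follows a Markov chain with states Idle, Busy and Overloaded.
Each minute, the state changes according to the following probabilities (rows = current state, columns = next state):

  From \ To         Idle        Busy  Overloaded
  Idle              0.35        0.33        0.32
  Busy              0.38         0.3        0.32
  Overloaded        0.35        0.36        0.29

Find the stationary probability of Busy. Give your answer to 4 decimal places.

Let the stationary distribution be π with π = πP and π_1 + π_2 + π_3 = 1.
π_1 = 0.35·π_1 + 0.38·π_2 + 0.35·π_3
π_2 = 0.33·π_1 + 0.3·π_2 + 0.36·π_3
Solving with the normalization constraint gives π = (0.3599, 0.3294, 0.3107).
So the stationary probability of Busy is 0.3294.

0.3294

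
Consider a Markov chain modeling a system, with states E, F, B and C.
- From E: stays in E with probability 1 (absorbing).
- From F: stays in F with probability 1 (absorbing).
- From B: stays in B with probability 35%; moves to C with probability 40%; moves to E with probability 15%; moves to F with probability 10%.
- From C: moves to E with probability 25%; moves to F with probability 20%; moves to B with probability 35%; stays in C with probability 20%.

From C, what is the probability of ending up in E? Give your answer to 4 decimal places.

0.5658

Let h(s) be the probability of absorption at E starting from transient state s. Then h(E) = 1 and h(F) = 0. By first-step analysis:
h(B) = 0.15·1 + 0.1·0 + 0.35·h(B) + 0.4·h(C)
h(C) = 0.25·1 + 0.2·0 + 0.35·h(B) + 0.2·h(C)
Solving: h(B) = 0.5789, h(C) = 0.5658.
Starting from C, the probability is 0.5658.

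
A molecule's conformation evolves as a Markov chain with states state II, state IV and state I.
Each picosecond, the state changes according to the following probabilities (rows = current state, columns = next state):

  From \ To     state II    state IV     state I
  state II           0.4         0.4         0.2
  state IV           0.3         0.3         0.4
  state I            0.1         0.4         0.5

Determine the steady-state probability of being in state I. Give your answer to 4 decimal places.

0.3896

Let the stationary distribution be π with π = πP and π_1 + π_2 + π_3 = 1.
π_1 = 0.4·π_1 + 0.3·π_2 + 0.1·π_3
π_2 = 0.4·π_1 + 0.3·π_2 + 0.4·π_3
Solving with the normalization constraint gives π = (0.2468, 0.3636, 0.3896).
So the stationary probability of state I is 0.3896.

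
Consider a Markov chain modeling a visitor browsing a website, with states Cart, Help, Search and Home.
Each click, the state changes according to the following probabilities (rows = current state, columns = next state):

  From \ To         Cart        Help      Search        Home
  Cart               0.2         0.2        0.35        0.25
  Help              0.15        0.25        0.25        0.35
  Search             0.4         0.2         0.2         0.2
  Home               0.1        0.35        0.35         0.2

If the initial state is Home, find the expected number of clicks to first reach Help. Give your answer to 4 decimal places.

Let t(s) be the expected number of clicks to first reach Help from state s, with t(Help) = 0. Conditioning on the first click:
t(Cart) = 1 + 0.2·t(Cart) + 0.35·t(Search) + 0.25·t(Home)
t(Search) = 1 + 0.4·t(Cart) + 0.2·t(Search) + 0.2·t(Home)
t(Home) = 1 + 0.1·t(Cart) + 0.35·t(Search) + 0.2·t(Home)
Solving: t(Cart) = 4.2819, t(Search) = 4.3085, t(Home) = 3.6702.
Expected clicks from Home to Help: 3.6702.

3.6702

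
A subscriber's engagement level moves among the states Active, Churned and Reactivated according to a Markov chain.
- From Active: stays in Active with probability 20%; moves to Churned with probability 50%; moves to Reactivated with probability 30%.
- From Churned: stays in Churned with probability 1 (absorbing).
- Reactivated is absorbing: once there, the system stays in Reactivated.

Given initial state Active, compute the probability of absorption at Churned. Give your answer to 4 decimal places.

0.6250

Let h(s) be the probability of absorption at Churned starting from transient state s. Then h(Churned) = 1 and h(Reactivated) = 0. By first-step analysis:
h(Active) = 0.2·h(Active) + 0.5·1 + 0.3·0
Solving: h(Active) = 0.6250.
Starting from Active, the probability is 0.6250.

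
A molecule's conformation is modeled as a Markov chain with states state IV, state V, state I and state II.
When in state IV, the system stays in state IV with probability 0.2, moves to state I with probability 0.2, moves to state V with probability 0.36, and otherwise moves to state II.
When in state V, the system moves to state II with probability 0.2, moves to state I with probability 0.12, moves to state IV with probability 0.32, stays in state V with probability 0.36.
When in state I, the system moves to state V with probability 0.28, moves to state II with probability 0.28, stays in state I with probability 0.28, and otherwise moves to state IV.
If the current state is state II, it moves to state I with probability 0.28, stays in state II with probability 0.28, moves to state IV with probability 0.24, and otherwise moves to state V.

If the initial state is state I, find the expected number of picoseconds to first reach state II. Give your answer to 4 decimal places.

Let t(s) be the expected number of picoseconds to first reach state II from state s, with t(state II) = 0. Conditioning on the first picosecond:
t(state IV) = 1 + 0.2·t(state IV) + 0.36·t(state V) + 0.2·t(state I)
t(state V) = 1 + 0.32·t(state IV) + 0.36·t(state V) + 0.12·t(state I)
t(state I) = 1 + 0.16·t(state IV) + 0.28·t(state V) + 0.28·t(state I)
Solving: t(state IV) = 4.2791, t(state V) = 4.4664, t(state I) = 4.0767.
Expected picoseconds from state I to state II: 4.0767.

4.0767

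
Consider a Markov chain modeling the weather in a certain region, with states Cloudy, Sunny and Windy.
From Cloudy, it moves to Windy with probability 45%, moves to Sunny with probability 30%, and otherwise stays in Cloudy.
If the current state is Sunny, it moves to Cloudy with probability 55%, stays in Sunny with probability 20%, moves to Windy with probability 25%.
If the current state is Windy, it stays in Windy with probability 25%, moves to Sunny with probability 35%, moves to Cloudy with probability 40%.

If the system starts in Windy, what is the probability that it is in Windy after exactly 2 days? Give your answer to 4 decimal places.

0.3300

Sum over the intermediate state after 1 day:
P = P(Windy→Cloudy)·P(Cloudy→Windy) + P(Windy→Sunny)·P(Sunny→Windy) + P(Windy→Windy)·P(Windy→Windy)
  = 0.4×0.45 + 0.35×0.25 + 0.25×0.25
  = 0.1800 + 0.0875 + 0.0625 = 0.3300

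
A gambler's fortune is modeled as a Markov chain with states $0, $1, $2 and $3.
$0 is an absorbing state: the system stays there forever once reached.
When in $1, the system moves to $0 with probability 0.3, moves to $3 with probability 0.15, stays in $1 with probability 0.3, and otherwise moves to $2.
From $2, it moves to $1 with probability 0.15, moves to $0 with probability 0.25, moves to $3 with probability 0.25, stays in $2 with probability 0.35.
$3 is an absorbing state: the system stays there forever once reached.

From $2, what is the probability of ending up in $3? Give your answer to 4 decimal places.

0.4731

Let h(s) be the probability of absorption at $3 starting from transient state s. Then h($3) = 1 and h($0) = 0. By first-step analysis:
h($1) = 0.3·0 + 0.3·h($1) + 0.25·h($2) + 0.15·1
h($2) = 0.25·0 + 0.15·h($1) + 0.35·h($2) + 0.25·1
Solving: h($1) = 0.3832, h($2) = 0.4731.
Starting from $2, the probability is 0.4731.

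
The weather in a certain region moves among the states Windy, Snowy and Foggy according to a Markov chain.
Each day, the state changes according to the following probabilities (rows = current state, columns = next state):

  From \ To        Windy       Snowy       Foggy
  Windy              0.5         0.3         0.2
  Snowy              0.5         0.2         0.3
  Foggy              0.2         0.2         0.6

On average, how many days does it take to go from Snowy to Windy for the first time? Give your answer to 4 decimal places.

Let t(s) be the expected number of days to first reach Windy from state s, with t(Windy) = 0. Conditioning on the first day:
t(Snowy) = 1 + 0.2·t(Snowy) + 0.3·t(Foggy)
t(Foggy) = 1 + 0.2·t(Snowy) + 0.6·t(Foggy)
Solving: t(Snowy) = 2.6923, t(Foggy) = 3.8462.
Expected days from Snowy to Windy: 2.6923.

2.6923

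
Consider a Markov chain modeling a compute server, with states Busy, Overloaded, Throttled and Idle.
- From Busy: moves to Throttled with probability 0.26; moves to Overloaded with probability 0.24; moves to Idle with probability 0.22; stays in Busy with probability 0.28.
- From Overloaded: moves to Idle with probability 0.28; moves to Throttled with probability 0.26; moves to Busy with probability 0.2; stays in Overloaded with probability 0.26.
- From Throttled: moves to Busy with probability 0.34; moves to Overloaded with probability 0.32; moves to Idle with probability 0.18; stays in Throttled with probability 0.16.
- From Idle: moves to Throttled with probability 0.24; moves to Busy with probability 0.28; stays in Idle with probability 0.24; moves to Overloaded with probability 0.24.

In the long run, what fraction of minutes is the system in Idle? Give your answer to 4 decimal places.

Let the stationary distribution be π with π = πP and π_1 + π_2 + π_3 + π_4 = 1.
π_1 = 0.28·π_1 + 0.2·π_2 + 0.34·π_3 + 0.28·π_4
π_2 = 0.24·π_1 + 0.26·π_2 + 0.32·π_3 + 0.24·π_4
π_3 = 0.26·π_1 + 0.26·π_2 + 0.16·π_3 + 0.24·π_4
Solving with the normalization constraint gives π = (0.2728, 0.2638, 0.2322, 0.2312).
So the stationary probability of Idle is 0.2312.

0.2312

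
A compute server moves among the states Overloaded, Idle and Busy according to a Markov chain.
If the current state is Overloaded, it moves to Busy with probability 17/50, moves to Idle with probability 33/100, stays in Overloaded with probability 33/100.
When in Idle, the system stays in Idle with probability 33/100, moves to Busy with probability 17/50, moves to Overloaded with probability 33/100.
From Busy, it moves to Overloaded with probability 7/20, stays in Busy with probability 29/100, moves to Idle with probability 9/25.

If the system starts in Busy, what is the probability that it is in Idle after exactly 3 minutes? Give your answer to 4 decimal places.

Propagate the distribution vector 3 minutes from Busy.
After 0 minutes: (0.0000, 0.0000, 1.0000)
After 1 minute: (0.3500, 0.3600, 0.2900)
After 2 minutes: (0.3358, 0.3387, 0.3255)
After 3 minutes: (0.3365, 0.3398, 0.3237)
P(in Idle after 3 minutes) = 0.3398

0.3398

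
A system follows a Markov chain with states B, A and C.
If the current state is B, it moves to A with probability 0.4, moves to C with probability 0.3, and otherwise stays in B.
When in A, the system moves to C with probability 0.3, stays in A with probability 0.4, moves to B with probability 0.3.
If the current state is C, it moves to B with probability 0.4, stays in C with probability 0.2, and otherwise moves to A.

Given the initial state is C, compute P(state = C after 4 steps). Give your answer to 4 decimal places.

Propagate the distribution vector 4 steps from C.
After 0 steps: (0.0000, 0.0000, 1.0000)
After 1 step: (0.4000, 0.4000, 0.2000)
After 2 steps: (0.3200, 0.4000, 0.2800)
After 3 steps: (0.3280, 0.4000, 0.2720)
After 4 steps: (0.3272, 0.4000, 0.2728)
P(in C after 4 steps) = 0.2728

0.2728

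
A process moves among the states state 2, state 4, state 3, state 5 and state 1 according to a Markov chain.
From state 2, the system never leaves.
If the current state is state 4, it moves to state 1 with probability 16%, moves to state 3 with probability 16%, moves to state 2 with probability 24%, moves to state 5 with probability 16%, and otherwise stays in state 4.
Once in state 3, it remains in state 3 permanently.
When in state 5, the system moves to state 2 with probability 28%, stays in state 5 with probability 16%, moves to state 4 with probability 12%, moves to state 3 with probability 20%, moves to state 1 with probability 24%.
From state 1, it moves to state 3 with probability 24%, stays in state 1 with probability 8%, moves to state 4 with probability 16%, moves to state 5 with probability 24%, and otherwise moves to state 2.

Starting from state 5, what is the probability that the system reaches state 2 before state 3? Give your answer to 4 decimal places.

0.5758

Let h(s) be the probability of absorption at state 2 starting from transient state s. Then h(state 2) = 1 and h(state 3) = 0. By first-step analysis:
h(state 4) = 0.24·1 + 0.28·h(state 4) + 0.16·0 + 0.16·h(state 5) + 0.16·h(state 1)
h(state 5) = 0.28·1 + 0.12·h(state 4) + 0.2·0 + 0.16·h(state 5) + 0.24·h(state 1)
h(state 1) = 0.28·1 + 0.16·h(state 4) + 0.24·0 + 0.24·h(state 5) + 0.08·h(state 1)
Solving: h(state 4) = 0.5849, h(state 5) = 0.5758, h(state 1) = 0.5563.
Starting from state 5, the probability is 0.5758.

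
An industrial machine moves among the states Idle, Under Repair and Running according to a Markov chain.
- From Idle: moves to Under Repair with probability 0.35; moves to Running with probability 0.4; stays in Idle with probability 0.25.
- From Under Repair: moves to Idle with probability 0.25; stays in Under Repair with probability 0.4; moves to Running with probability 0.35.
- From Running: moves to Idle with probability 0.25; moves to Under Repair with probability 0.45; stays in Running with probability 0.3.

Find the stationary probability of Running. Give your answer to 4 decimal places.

Let the stationary distribution be π with π = πP and π_1 + π_2 + π_3 = 1.
π_1 = 0.25·π_1 + 0.25·π_2 + 0.25·π_3
π_2 = 0.35·π_1 + 0.4·π_2 + 0.45·π_3
Solving with the normalization constraint gives π = (0.2500, 0.4048, 0.3452).
So the stationary probability of Running is 0.3452.

0.3452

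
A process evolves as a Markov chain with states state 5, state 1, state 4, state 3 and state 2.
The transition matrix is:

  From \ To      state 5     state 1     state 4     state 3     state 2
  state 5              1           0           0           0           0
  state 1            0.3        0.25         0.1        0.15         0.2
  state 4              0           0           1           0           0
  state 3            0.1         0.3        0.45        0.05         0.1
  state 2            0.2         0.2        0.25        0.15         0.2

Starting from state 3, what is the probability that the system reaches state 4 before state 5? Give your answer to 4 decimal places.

0.6594

Let h(s) be the probability of absorption at state 4 starting from transient state s. Then h(state 4) = 1 and h(state 5) = 0. By first-step analysis:
h(state 1) = 0.3·0 + 0.25·h(state 1) + 0.1·1 + 0.15·h(state 3) + 0.2·h(state 2)
h(state 3) = 0.1·0 + 0.3·h(state 1) + 0.45·1 + 0.05·h(state 3) + 0.1·h(state 2)
h(state 2) = 0.2·0 + 0.2·h(state 1) + 0.25·1 + 0.15·h(state 3) + 0.2·h(state 2)
Solving: h(state 1) = 0.4088, h(state 3) = 0.6594, h(state 2) = 0.5383.
Starting from state 3, the probability is 0.6594.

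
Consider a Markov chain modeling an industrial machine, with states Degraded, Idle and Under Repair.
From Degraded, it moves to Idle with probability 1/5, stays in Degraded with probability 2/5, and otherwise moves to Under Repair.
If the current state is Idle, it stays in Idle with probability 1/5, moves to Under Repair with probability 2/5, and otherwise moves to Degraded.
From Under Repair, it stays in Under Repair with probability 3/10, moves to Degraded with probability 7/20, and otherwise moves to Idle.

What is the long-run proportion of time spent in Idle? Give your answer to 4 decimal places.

Let the stationary distribution be π with π = πP and π_1 + π_2 + π_3 = 1.
π_1 = 0.4·π_1 + 0.4·π_2 + 0.35·π_3
π_2 = 0.2·π_1 + 0.2·π_2 + 0.35·π_3
Solving with the normalization constraint gives π = (0.3818, 0.2545, 0.3636).
So the stationary probability of Idle is 0.2545.

0.2545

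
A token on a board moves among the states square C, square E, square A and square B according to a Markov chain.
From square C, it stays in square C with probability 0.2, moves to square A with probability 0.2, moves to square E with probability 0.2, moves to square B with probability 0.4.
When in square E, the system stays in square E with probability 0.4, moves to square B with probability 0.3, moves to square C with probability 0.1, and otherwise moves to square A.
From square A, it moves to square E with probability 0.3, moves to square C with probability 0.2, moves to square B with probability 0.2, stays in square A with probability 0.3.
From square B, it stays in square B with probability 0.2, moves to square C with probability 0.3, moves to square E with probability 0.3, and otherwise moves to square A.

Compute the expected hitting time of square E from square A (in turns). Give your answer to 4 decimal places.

Let t(s) be the expected number of turns to first reach square E from state s, with t(square E) = 0. Conditioning on the first turn:
t(square C) = 1 + 0.2·t(square C) + 0.2·t(square A) + 0.4·t(square B)
t(square A) = 1 + 0.2·t(square C) + 0.3·t(square A) + 0.2·t(square B)
t(square B) = 1 + 0.3·t(square C) + 0.2·t(square A) + 0.2·t(square B)
Solving: t(square C) = 3.9706, t(square A) = 3.6029, t(square B) = 3.6397.
Expected turns from square A to square E: 3.6029.

3.6029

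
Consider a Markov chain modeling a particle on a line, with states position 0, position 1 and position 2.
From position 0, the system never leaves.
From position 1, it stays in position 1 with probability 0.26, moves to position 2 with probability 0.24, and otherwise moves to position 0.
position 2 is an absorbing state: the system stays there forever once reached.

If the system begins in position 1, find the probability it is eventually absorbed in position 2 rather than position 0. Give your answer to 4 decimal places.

Let h(s) be the probability of absorption at position 2 starting from transient state s. Then h(position 2) = 1 and h(position 0) = 0. By first-step analysis:
h(position 1) = 0.5·0 + 0.26·h(position 1) + 0.24·1
Solving: h(position 1) = 0.3243.
Starting from position 1, the probability is 0.3243.

0.3243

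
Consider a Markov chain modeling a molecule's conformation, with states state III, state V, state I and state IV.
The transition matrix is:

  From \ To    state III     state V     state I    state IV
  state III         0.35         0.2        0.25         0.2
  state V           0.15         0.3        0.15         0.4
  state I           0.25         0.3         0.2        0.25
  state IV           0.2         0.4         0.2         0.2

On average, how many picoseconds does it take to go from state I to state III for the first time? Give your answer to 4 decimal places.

4.9286

Let t(s) be the expected number of picoseconds to first reach state III from state s, with t(state III) = 0. Conditioning on the first picosecond:
t(state V) = 1 + 0.3·t(state V) + 0.15·t(state I) + 0.4·t(state IV)
t(state I) = 1 + 0.3·t(state V) + 0.2·t(state I) + 0.25·t(state IV)
t(state IV) = 1 + 0.4·t(state V) + 0.2·t(state I) + 0.2·t(state IV)
Solving: t(state V) = 5.4643, t(state I) = 4.9286, t(state IV) = 5.2143.
Expected picoseconds from state I to state III: 4.9286.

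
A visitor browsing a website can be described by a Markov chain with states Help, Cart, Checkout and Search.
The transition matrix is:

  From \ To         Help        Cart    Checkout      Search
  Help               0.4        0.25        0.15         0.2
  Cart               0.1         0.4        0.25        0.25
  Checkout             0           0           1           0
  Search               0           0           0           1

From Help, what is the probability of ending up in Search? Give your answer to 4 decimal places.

Let h(s) be the probability of absorption at Search starting from transient state s. Then h(Search) = 1 and h(Checkout) = 0. By first-step analysis:
h(Help) = 0.4·h(Help) + 0.25·h(Cart) + 0.15·0 + 0.2·1
h(Cart) = 0.1·h(Help) + 0.4·h(Cart) + 0.25·0 + 0.25·1
Solving: h(Help) = 0.5448, h(Cart) = 0.5075.
Starting from Help, the probability is 0.5448.

0.5448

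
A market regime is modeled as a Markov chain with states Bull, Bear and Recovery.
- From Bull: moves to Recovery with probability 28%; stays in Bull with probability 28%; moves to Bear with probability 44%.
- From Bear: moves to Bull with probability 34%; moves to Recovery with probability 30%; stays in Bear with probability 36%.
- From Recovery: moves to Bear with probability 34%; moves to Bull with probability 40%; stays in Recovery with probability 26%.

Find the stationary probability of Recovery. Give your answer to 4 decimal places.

Let the stationary distribution be π with π = πP and π_1 + π_2 + π_3 = 1.
π_1 = 0.28·π_1 + 0.34·π_2 + 0.4·π_3
π_2 = 0.44·π_1 + 0.36·π_2 + 0.34·π_3
Solving with the normalization constraint gives π = (0.3367, 0.3813, 0.2820).
So the stationary probability of Recovery is 0.2820.

0.2820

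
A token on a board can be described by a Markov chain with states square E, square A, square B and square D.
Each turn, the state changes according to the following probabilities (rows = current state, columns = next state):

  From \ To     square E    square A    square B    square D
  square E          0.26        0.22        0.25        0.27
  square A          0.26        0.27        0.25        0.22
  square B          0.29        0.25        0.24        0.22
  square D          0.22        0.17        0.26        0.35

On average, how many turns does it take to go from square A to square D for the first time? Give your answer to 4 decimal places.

4.2850

Let t(s) be the expected number of turns to first reach square D from state s, with t(square D) = 0. Conditioning on the first turn:
t(square E) = 1 + 0.26·t(square E) + 0.22·t(square A) + 0.25·t(square B)
t(square A) = 1 + 0.26·t(square E) + 0.27·t(square A) + 0.25·t(square B)
t(square B) = 1 + 0.29·t(square E) + 0.25·t(square A) + 0.24·t(square B)
Solving: t(square E) = 4.0708, t(square A) = 4.2850, t(square B) = 4.2787.
Expected turns from square A to square D: 4.2850.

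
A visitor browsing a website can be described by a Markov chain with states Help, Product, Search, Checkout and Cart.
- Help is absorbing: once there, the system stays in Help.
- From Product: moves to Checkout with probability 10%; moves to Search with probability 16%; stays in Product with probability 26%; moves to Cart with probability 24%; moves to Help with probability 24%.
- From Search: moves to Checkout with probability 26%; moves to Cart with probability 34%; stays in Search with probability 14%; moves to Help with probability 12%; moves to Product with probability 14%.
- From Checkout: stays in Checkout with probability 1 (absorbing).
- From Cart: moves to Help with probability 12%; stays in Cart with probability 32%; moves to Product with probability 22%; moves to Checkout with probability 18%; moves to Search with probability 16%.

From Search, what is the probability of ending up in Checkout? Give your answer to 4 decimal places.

0.5896

Let h(s) be the probability of absorption at Checkout starting from transient state s. Then h(Checkout) = 1 and h(Help) = 0. By first-step analysis:
h(Product) = 0.24·0 + 0.26·h(Product) + 0.16·h(Search) + 0.1·1 + 0.24·h(Cart)
h(Search) = 0.12·0 + 0.14·h(Product) + 0.14·h(Search) + 0.26·1 + 0.34·h(Cart)
h(Cart) = 0.12·0 + 0.22·h(Product) + 0.16·h(Search) + 0.18·1 + 0.32·h(Cart)
Solving: h(Product) = 0.4396, h(Search) = 0.5896, h(Cart) = 0.5457.
Starting from Search, the probability is 0.5896.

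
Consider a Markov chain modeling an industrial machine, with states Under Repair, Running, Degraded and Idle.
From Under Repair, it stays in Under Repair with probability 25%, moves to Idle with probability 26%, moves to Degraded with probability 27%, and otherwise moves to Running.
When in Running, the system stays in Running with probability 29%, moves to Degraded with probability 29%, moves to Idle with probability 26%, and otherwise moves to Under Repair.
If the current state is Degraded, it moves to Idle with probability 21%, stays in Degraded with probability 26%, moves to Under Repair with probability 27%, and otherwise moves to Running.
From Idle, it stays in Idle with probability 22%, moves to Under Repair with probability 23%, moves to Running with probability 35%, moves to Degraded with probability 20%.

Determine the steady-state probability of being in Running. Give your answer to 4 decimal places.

0.2808

Let the stationary distribution be π with π = πP and π_1 + π_2 + π_3 + π_4 = 1.
π_1 = 0.25·π_1 + 0.16·π_2 + 0.27·π_3 + 0.23·π_4
π_2 = 0.22·π_1 + 0.29·π_2 + 0.26·π_3 + 0.35·π_4
π_3 = 0.27·π_1 + 0.29·π_2 + 0.26·π_3 + 0.2·π_4
Solving with the normalization constraint gives π = (0.2251, 0.2808, 0.2564, 0.2377).
So the stationary probability of Running is 0.2808.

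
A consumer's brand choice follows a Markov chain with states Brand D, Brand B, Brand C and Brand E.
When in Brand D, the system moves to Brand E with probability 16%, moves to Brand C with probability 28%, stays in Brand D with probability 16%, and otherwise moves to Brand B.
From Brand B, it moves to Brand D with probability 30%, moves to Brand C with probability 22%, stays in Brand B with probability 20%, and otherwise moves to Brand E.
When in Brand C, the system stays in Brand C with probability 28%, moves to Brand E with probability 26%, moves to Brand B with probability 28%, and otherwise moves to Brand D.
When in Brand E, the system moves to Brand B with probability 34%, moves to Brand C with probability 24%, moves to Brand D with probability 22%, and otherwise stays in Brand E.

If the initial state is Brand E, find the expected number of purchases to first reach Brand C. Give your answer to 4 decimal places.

4.1147

Let t(s) be the expected number of purchases to first reach Brand C from state s, with t(Brand C) = 0. Conditioning on the first purchase:
t(Brand D) = 1 + 0.16·t(Brand D) + 0.4·t(Brand B) + 0.16·t(Brand E)
t(Brand B) = 1 + 0.3·t(Brand D) + 0.2·t(Brand B) + 0.28·t(Brand E)
t(Brand E) = 1 + 0.22·t(Brand D) + 0.34·t(Brand B) + 0.2·t(Brand E)
Solving: t(Brand D) = 3.9629, t(Brand B) = 4.1762, t(Brand E) = 4.1147.
Expected purchases from Brand E to Brand C: 4.1147.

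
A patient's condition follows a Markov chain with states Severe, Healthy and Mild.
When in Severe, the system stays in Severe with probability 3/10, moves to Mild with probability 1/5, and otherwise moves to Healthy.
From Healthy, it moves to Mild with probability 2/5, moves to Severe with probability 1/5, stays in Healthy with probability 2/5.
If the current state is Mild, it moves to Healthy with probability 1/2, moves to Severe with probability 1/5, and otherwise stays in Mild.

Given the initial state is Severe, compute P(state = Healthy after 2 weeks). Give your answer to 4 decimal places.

Sum over the intermediate state after 1 week:
P = P(Severe→Severe)·P(Severe→Healthy) + P(Severe→Healthy)·P(Healthy→Healthy) + P(Severe→Mild)·P(Mild→Healthy)
  = 0.3×0.5 + 0.5×0.4 + 0.2×0.5
  = 0.1500 + 0.2000 + 0.1000 = 0.4500

0.4500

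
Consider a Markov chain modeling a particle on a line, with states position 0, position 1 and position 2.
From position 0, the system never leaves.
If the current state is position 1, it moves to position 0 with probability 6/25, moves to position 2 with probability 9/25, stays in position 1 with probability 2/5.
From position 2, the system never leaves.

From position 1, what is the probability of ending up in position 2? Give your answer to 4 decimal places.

0.6000

Let h(s) be the probability of absorption at position 2 starting from transient state s. Then h(position 2) = 1 and h(position 0) = 0. By first-step analysis:
h(position 1) = 0.24·0 + 0.4·h(position 1) + 0.36·1
Solving: h(position 1) = 0.6000.
Starting from position 1, the probability is 0.6000.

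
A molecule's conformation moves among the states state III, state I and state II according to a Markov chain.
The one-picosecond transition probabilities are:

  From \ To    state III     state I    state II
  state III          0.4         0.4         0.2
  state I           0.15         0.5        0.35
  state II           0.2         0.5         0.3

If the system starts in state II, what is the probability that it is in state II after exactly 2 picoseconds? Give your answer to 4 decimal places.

0.3050

Sum over the intermediate state after 1 picosecond:
P = P(state II→state III)·P(state III→state II) + P(state II→state I)·P(state I→state II) + P(state II→state II)·P(state II→state II)
  = 0.2×0.2 + 0.5×0.35 + 0.3×0.3
  = 0.0400 + 0.1750 + 0.0900 = 0.3050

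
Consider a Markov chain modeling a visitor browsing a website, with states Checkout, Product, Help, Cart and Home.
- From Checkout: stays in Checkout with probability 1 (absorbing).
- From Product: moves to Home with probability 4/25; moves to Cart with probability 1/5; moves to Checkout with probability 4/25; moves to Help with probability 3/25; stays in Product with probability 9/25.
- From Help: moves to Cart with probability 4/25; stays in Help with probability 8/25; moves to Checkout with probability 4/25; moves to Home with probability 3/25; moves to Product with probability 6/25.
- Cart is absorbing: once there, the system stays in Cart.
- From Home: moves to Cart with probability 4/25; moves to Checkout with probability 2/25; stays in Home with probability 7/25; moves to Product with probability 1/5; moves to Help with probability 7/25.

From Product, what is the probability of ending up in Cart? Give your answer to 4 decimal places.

0.5596

Let h(s) be the probability of absorption at Cart starting from transient state s. Then h(Cart) = 1 and h(Checkout) = 0. By first-step analysis:
h(Product) = 0.16·0 + 0.36·h(Product) + 0.12·h(Help) + 0.2·1 + 0.16·h(Home)
h(Help) = 0.16·0 + 0.24·h(Product) + 0.32·h(Help) + 0.16·1 + 0.12·h(Home)
h(Home) = 0.08·0 + 0.2·h(Product) + 0.28·h(Help) + 0.16·1 + 0.28·h(Home)
Solving: h(Product) = 0.5596, h(Help) = 0.5362, h(Home) = 0.5862.
Starting from Product, the probability is 0.5596.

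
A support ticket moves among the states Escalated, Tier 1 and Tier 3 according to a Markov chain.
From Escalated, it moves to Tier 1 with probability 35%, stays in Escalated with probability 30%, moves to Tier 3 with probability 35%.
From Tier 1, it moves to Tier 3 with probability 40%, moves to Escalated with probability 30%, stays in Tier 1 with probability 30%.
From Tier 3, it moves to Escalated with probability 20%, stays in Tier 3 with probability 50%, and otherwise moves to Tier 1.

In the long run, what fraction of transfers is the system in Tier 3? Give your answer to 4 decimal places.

Let the stationary distribution be π with π = πP and π_1 + π_2 + π_3 = 1.
π_1 = 0.3·π_1 + 0.3·π_2 + 0.2·π_3
π_2 = 0.35·π_1 + 0.3·π_2 + 0.3·π_3
Solving with the normalization constraint gives π = (0.2570, 0.3128, 0.4302).
So the stationary probability of Tier 3 is 0.4302.

0.4302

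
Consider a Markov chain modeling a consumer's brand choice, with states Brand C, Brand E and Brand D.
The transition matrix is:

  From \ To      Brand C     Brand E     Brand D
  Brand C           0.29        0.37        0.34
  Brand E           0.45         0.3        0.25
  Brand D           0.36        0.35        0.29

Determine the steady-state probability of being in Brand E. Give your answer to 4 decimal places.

0.3403

Let the stationary distribution be π with π = πP and π_1 + π_2 + π_3 = 1.
π_1 = 0.29·π_1 + 0.45·π_2 + 0.36·π_3
π_2 = 0.37·π_1 + 0.3·π_2 + 0.35·π_3
Solving with the normalization constraint gives π = (0.3651, 0.3403, 0.2946).
So the stationary probability of Brand E is 0.3403.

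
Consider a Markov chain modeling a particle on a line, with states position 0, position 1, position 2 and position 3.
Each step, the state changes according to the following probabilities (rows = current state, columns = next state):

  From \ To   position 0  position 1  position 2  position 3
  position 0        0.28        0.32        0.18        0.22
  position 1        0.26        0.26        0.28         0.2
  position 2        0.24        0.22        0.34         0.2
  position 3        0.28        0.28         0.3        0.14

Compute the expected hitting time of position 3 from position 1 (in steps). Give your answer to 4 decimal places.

4.8734

Let t(s) be the expected number of steps to first reach position 3 from state s, with t(position 3) = 0. Conditioning on the first step:
t(position 0) = 1 + 0.28·t(position 0) + 0.32·t(position 1) + 0.18·t(position 2)
t(position 1) = 1 + 0.26·t(position 0) + 0.26·t(position 1) + 0.28·t(position 2)
t(position 2) = 1 + 0.24·t(position 0) + 0.22·t(position 1) + 0.34·t(position 2)
Solving: t(position 0) = 4.7737, t(position 1) = 4.8734, t(position 2) = 4.8755.
Expected steps from position 1 to position 3: 4.8734.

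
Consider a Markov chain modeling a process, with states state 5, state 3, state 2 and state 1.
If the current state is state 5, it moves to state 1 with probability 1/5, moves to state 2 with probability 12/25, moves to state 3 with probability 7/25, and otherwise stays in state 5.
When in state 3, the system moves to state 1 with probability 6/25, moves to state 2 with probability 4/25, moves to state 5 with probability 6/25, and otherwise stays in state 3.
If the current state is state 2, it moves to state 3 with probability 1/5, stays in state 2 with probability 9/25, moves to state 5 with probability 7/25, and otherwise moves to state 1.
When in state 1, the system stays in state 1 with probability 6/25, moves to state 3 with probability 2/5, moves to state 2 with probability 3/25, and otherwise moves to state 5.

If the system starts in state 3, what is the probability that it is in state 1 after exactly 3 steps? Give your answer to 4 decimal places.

Propagate the distribution vector 3 steps from state 3.
After 0 steps: (0.0000, 1.0000, 0.0000, 0.0000)
After 1 step: (0.2400, 0.3600, 0.1600, 0.2400)
After 2 steps: (0.1984, 0.3248, 0.2592, 0.2176)
After 3 steps: (0.2107, 0.3114, 0.2666, 0.2113)
P(in state 1 after 3 steps) = 0.2113

0.2113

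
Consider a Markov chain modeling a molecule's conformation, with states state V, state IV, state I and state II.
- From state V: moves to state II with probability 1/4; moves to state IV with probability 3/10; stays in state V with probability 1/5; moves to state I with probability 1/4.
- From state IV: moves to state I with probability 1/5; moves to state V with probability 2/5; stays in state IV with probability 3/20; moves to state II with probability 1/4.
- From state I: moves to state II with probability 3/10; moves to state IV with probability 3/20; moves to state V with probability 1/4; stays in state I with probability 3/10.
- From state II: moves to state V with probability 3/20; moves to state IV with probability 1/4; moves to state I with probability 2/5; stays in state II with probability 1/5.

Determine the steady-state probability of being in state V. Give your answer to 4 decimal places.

Let the stationary distribution be π with π = πP and π_1 + π_2 + π_3 + π_4 = 1.
π_1 = 0.2·π_1 + 0.4·π_2 + 0.25·π_3 + 0.15·π_4
π_2 = 0.3·π_1 + 0.15·π_2 + 0.15·π_3 + 0.25·π_4
π_3 = 0.25·π_1 + 0.2·π_2 + 0.3·π_3 + 0.4·π_4
Solving with the normalization constraint gives π = (0.2444, 0.2119, 0.2918, 0.2520).
So the stationary probability of state V is 0.2444.

0.2444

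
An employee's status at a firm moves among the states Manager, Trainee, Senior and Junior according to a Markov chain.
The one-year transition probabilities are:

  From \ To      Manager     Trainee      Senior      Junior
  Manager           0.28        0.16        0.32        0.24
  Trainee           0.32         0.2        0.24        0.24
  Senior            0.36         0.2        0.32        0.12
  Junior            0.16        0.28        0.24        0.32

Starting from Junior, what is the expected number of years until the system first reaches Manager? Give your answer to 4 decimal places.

Let t(s) be the expected number of years to first reach Manager from state s, with t(Manager) = 0. Conditioning on the first year:
t(Trainee) = 1 + 0.2·t(Trainee) + 0.24·t(Senior) + 0.24·t(Junior)
t(Senior) = 1 + 0.2·t(Trainee) + 0.32·t(Senior) + 0.12·t(Junior)
t(Junior) = 1 + 0.28·t(Trainee) + 0.24·t(Senior) + 0.32·t(Junior)
Solving: t(Trainee) = 3.3997, t(Senior) = 3.1748, t(Junior) = 3.9910.
Expected years from Junior to Manager: 3.9910.

3.9910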